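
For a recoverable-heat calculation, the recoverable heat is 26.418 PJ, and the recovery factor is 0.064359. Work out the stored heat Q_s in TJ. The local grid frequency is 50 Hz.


Q_s = Q_rec / RF
Q_s = 26.418 / 0.064359
Q_s = 410.4787 PJ
Convert: 410.4787 PJ * 1000.0 = 4.1048e+05 TJ
Q_s = 4.1048e+05 TJ


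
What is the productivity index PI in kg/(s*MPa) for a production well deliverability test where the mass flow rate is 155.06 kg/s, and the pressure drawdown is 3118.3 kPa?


PI = mdot * 1000 / dP
PI = 155.06 * 1000 / 3118.3
PI = 49.726 kg/(s*MPa)


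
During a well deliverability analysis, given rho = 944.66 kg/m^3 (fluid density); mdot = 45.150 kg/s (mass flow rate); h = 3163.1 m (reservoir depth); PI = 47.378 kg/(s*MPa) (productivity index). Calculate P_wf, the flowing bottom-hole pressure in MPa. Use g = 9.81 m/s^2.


Step 1: P_i = rho*g*h/1e6 = 944.66*9.81*3163.1/1e6 = 29.31281 MPa
Step 2: P_wf = P_i - mdot/PI = 29.31281 - 45.15/47.378 = 28.360 MPa
P_wf = 28.360 MPa


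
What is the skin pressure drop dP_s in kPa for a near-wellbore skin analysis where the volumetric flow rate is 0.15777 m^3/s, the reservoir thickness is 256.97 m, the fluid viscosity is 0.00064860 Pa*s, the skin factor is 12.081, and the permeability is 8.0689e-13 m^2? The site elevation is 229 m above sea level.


dP_s = S * q * mu / (2*pi*k*hr) / 1000
dP_s = 12.081 * 0.15777 * 0.00064860 / (2*pi*8.0689e-13*256.97) / 1000
dP_s = 948.92 kPa


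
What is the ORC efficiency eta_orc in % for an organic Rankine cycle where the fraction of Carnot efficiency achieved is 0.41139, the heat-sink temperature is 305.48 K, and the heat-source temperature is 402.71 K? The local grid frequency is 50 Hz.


eta_orc = (1 - Tc/Th) * f * 100
eta_orc = (1 - 305.48/402.71) * 0.41139 * 100
eta_orc = 9.9326 %


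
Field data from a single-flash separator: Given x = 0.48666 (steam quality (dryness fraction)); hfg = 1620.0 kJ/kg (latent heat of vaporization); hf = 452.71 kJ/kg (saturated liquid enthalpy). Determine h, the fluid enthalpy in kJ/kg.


h = hf + x * hfg
h = 452.71 + 0.48666 * 1620.0
h = 1241.1 kJ/kg


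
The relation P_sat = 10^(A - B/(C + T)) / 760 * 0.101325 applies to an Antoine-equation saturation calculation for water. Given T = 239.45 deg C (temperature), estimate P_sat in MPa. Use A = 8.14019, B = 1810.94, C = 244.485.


P_sat = 10^(A - B/(C + T)) / 760 * 0.101325
P_sat = 10^(8.14019 - 1810.94/(244.485 + 239.45)) / 760 * 0.101325
P_sat = 3.3341 MPa


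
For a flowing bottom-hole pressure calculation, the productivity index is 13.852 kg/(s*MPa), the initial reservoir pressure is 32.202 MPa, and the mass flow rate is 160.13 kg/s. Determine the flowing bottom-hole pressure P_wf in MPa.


P_wf = P_i - mdot / PI
P_wf = 32.202 - 160.13 / 13.852
P_wf = 20.642 MPa


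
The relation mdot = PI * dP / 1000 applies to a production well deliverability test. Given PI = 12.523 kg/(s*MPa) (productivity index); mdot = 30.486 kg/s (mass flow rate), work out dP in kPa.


dP = mdot * 1000 / PI
dP = 30.486 * 1000 / 12.523
dP = 2434.4 kPa


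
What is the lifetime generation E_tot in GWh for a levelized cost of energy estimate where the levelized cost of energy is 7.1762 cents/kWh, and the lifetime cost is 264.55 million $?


E_tot = C_tot / LCOE * 100
E_tot = 264.55 / 7.1762 * 100
E_tot = 3686.5 GWh


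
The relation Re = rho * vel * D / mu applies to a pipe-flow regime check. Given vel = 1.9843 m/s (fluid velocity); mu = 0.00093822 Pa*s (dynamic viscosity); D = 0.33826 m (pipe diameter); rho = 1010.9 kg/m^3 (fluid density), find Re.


Re = rho * vel * D / mu
Re = 1010.9 * 1.9843 * 0.33826 / 0.00093822
Re = 7.2321e+05


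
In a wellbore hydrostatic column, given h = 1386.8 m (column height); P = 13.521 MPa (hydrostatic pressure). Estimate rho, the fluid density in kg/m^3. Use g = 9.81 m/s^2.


rho = P * 1e6 / (g * h)
rho = 13.521 * 1e6 / (9.81 * 1386.8)
rho = 993.86 kg/m^3


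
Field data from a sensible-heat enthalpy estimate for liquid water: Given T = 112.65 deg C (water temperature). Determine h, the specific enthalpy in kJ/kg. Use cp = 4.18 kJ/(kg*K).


h = cp * T
h = 4.18 * 112.65
h = 470.88 kJ/kg


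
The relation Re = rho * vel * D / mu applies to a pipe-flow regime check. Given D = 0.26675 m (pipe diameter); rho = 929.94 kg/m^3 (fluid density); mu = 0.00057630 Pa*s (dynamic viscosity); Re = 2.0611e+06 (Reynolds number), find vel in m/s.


vel = Re * mu / (rho * D)
vel = 2.0611e+06 * 0.00057630 / (929.94 * 0.26675)
vel = 4.7884 m/s


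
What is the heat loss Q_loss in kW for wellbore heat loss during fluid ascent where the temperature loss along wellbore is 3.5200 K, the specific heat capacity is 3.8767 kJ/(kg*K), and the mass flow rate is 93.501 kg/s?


Q_loss = mdot * cp * dT
Q_loss = 93.501 * 3.8767 * 3.5200
Q_loss = 1275.9 kW


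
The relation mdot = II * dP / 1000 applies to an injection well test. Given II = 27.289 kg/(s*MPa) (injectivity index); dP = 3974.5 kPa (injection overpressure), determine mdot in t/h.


mdot = II * dP / 1000
mdot = 27.289 * 3974.5 / 1000
mdot = 108.4601 kg/s
Convert: 108.4601 kg/s * 3.6 = 390.46 t/h
mdot = 390.46 t/h


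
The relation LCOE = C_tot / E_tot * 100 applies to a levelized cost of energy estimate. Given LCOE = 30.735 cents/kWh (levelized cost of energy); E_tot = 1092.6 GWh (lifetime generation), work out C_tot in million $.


C_tot = LCOE / 100 * E_tot
C_tot = 30.735 / 100 * 1092.6
C_tot = 335.81 million $


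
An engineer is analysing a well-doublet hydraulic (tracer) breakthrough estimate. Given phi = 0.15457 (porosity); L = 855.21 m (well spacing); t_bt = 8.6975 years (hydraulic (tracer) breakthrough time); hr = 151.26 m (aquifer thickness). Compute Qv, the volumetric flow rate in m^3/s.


Qv = pi*hr*phi*L^2 / (3*t_bt*365.25*86400)
Qv = pi*151.26*0.15457*855.21^2 / (3*8.6975*365.25*86400)
Qv = 0.065242 m^3/s


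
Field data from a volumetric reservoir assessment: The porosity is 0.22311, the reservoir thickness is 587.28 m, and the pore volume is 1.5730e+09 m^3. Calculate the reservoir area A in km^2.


A = Vp / (1e6 * hr * phi)
A = 1.5730e+09 / (1e6 * 587.28 * 0.22311)
A = 12.005 km^2


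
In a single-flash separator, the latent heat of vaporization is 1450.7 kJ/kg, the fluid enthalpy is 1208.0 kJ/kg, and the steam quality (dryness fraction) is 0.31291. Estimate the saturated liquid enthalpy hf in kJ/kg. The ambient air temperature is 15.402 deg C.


hf = h - x * hfg
hf = 1208.0 - 0.31291 * 1450.7
hf = 754.06 kJ/kg


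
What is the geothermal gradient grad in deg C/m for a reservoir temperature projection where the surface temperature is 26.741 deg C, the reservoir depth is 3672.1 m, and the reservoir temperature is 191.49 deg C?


grad = (T_res - T_surf) / d * 1000
grad = (191.49 - 26.741) / 3672.1 * 1000
grad = 44.86506 deg C/km
Convert: 44.86506 deg C/km * 0.001 = 0.044865 deg C/m
grad = 0.044865 deg C/m


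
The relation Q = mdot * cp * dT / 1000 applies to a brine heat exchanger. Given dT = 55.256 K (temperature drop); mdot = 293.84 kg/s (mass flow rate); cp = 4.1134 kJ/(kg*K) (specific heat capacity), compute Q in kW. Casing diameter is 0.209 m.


Q = mdot * cp * dT / 1000
Q = 293.84 * 4.1134 * 55.256 / 1000
Q = 66.78690 MW
Convert: 66.78690 MW * 1000.0 = 66787 kW
Q = 66787 kW


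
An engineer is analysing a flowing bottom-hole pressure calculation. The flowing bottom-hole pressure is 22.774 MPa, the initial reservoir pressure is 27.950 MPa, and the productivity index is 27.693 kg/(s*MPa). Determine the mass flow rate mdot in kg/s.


mdot = (P_i - P_wf) * PI
mdot = (27.950 - 22.774) * 27.693
mdot = 143.34 kg/s


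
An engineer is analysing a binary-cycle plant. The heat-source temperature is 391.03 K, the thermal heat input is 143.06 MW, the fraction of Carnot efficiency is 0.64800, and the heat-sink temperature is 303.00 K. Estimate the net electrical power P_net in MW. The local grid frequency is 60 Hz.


Step 1: eta = (1 - Tc/Th)*f = (1 - 303.0/391.03)*0.648 = 0.1458800
Step 2: P_net = eta * Q_in = 0.1458800 * 143.06 = 20.870 MW
P_net = 20.870 MW


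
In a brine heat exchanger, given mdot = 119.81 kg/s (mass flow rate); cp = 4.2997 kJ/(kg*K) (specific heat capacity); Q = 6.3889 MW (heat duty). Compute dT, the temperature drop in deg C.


dT = Q * 1000 / (mdot * cp)
dT = 6.3889 * 1000 / (119.81 * 4.2997)
dT = 12.40209 K
Convert (temperature difference, 1 K = 1 deg C): 12.40209 K = 12.40209 deg C
dT = 12.402 deg C


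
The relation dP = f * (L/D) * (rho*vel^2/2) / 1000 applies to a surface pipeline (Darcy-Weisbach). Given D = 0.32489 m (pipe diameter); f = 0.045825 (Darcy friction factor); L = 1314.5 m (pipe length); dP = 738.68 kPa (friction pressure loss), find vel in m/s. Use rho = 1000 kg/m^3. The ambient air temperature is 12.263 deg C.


vel = sqrt(dP*1000*2*D / (f*L*rho))
vel = sqrt(738.68*1000*2*0.32489 / (0.045825*1314.5*1000))
vel = 2.8228 m/s


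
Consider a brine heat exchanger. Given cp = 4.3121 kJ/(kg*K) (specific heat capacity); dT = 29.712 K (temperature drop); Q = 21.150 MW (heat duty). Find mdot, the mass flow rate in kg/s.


mdot = Q * 1000 / (cp * dT)
mdot = 21.150 * 1000 / (4.3121 * 29.712)
mdot = 165.08 kg/s


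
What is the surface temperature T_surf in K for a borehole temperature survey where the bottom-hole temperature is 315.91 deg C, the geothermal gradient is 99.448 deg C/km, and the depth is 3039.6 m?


T_surf = T_d - grad * d / 1000
T_surf = 315.91 - 99.448 * 3039.6 / 1000
T_surf = 13.62786 deg C
Convert to K: 13.62786 + 273.15 = 286.78 K
T_surf = 286.78 K


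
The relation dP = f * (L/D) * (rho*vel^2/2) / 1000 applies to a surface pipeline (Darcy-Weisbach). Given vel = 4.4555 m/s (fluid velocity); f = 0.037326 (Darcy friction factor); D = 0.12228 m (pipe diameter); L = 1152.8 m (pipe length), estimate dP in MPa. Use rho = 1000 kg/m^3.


dP = f * (L/D) * (rho*vel^2/2) / 1000
dP = 0.037326 * (1152.8/0.12228) * (1000*4.4555^2/2) / 1000
dP = 3492.793 kPa
Convert: 3492.793 kPa * 0.001 = 3.4928 MPa
dP = 3.4928 MPa


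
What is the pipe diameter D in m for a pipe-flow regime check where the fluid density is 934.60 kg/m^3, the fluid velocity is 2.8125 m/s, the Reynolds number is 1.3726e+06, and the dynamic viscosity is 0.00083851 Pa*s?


D = Re * mu / (rho * vel)
D = 1.3726e+06 * 0.00083851 / (934.60 * 2.8125)
D = 0.43786 m


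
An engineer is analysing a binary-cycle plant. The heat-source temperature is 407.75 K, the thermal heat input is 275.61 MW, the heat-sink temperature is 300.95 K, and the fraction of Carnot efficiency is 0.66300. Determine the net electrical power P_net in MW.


Step 1: eta = (1 - Tc/Th)*f = (1 - 300.95/407.75)*0.663 = 0.1736564
Step 2: P_net = eta * Q_in = 0.1736564 * 275.61 = 47.861 MW
P_net = 47.861 MW


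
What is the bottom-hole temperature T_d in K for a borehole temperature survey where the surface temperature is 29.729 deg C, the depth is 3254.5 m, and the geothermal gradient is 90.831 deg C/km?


T_d = T_surf + grad * d / 1000
T_d = 29.729 + 90.831 * 3254.5 / 1000
T_d = 325.3385 deg C
Convert to K: 325.3385 + 273.15 = 598.49 K
T_d = 598.49 K


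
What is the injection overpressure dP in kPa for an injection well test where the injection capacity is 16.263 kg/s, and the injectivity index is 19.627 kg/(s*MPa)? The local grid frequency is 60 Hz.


dP = mdot * 1000 / II
dP = 16.263 * 1000 / 19.627
dP = 828.60 kPa


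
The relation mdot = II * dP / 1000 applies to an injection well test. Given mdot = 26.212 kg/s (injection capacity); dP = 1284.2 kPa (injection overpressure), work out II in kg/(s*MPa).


II = mdot * 1000 / dP
II = 26.212 * 1000 / 1284.2
II = 20.411 kg/(s*MPa)


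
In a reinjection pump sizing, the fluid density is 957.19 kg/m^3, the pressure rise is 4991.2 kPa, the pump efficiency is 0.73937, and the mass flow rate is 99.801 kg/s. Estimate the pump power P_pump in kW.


P_pump = mdot * dP / (rho * eta)
P_pump = 99.801 * 4991.2 / (957.19 * 0.73937)
P_pump = 703.85 kW


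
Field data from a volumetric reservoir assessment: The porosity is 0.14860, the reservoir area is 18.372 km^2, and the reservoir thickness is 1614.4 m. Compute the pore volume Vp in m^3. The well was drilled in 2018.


Vp = A * 1e6 * hr * phi
Vp = 18.372 * 1e6 * 1614.4 * 0.14860
Vp = 4.4074e+09 m^3


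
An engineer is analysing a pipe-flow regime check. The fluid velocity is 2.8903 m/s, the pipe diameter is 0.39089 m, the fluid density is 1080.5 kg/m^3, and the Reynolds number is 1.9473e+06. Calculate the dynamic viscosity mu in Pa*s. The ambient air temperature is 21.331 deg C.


mu = rho * vel * D / Re
mu = 1080.5 * 2.8903 * 0.39089 / 1.9473e+06
mu = 0.00062689 Pa*s


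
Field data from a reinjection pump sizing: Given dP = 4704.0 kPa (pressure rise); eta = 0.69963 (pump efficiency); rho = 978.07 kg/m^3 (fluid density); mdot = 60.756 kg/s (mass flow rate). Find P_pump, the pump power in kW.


P_pump = mdot * dP / (rho * eta)
P_pump = 60.756 * 4704.0 / (978.07 * 0.69963)
P_pump = 417.66 kW


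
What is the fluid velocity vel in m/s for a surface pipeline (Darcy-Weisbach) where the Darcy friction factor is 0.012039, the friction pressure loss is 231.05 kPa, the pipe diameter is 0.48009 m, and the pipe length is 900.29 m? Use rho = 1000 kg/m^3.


vel = sqrt(dP*1000*2*D / (f*L*rho))
vel = sqrt(231.05*1000*2*0.48009 / (0.012039*900.29*1000))
vel = 4.5242 m/s


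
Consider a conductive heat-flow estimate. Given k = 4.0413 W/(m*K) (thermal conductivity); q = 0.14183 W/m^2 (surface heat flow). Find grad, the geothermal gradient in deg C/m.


grad = q * 1000 / k
grad = 0.14183 * 1000 / 4.0413
grad = 35.09514 deg C/km
Convert: 35.09514 deg C/km * 0.001 = 0.035095 deg C/m
grad = 0.035095 deg C/m


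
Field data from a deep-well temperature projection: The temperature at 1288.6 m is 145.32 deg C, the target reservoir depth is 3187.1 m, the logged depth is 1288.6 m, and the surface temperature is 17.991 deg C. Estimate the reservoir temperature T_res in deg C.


Step 1: grad = (T_d1 - T_surf)/d1 * 1000 = (145.32 - 17.991)/1288.6 * 1000 = 98.81189 deg C/km
Step 2: T_res = T_surf + grad*d2/1000 = 17.991 + 98.81189*3187.1/1000 = 332.91 deg C
T_res = 332.91 deg C


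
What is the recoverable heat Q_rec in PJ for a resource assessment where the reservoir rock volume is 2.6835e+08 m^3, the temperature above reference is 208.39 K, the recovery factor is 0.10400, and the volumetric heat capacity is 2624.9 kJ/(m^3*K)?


Step 1: Q_s = Vr*rhoc*dT/1e12 = 2.6835e+08*2624.9*208.39/1e12 = 146.7882 PJ
Step 2: Q_rec = Q_s * RF = 146.7882 * 0.104 = 15.266 PJ
Q_rec = 15.266 PJ


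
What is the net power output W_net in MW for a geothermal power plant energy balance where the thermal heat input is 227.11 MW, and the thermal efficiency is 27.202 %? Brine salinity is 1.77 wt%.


W_net = eta / 100 * Q_in
W_net = 27.202 / 100 * 227.11
W_net = 61.778 MW


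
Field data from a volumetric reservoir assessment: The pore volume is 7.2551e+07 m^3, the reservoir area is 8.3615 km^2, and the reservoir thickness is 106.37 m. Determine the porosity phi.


phi = Vp / (A * 1e6 * hr)
phi = 7.2551e+07 / (8.3615 * 1e6 * 106.37)
phi = 0.081572


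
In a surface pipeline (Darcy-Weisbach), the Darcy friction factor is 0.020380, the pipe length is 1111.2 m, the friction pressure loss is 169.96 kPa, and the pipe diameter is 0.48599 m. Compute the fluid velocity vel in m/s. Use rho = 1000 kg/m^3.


vel = sqrt(dP*1000*2*D / (f*L*rho))
vel = sqrt(169.96*1000*2*0.48599 / (0.020380*1111.2*1000))
vel = 2.7009 m/s


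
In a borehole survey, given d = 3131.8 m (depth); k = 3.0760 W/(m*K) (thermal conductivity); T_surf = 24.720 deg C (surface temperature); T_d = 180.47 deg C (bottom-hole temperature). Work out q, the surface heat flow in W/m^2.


Step 1: grad = (T_d - T_surf)/d * 1000 = (180.47 - 24.72)/3131.8 * 1000 = 49.73178 deg C/km
Step 2: q = k * grad / 1000 = 3.076 * 49.73178 / 1000 = 0.15297 W/m^2
q = 0.15297 W/m^2


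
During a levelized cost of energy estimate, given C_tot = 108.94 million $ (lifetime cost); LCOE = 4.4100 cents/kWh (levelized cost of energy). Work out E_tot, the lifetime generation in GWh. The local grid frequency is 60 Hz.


E_tot = C_tot / LCOE * 100
E_tot = 108.94 / 4.4100 * 100
E_tot = 2470.3 GWh


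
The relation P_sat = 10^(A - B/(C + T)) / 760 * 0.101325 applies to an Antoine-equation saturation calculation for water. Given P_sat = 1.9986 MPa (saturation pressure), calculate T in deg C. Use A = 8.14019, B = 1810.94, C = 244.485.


T = B / (A - log10(P_sat * 760 / 0.101325)) - C
T = 1810.94 / (8.14019 - log10(1.9986 * 760 / 0.101325)) - 244.485
T = 212.32 deg C


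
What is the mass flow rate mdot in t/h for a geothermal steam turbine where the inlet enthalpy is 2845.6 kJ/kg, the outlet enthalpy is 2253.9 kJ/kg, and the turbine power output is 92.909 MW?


mdot = P * 1000 / (h_in - h_out)
mdot = 92.909 * 1000 / (2845.6 - 2253.9)
mdot = 157.0204 kg/s
Convert: 157.0204 kg/s * 3.6 = 565.27 t/h
mdot = 565.27 t/h


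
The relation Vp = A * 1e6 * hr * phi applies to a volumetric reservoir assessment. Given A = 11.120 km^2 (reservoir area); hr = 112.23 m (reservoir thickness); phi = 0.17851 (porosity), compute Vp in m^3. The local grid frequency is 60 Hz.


Vp = A * 1e6 * hr * phi
Vp = 11.120 * 1e6 * 112.23 * 0.17851
Vp = 2.2278e+08 m^3


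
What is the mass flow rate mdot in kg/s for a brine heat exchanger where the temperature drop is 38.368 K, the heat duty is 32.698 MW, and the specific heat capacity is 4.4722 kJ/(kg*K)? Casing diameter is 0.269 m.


mdot = Q * 1000 / (cp * dT)
mdot = 32.698 * 1000 / (4.4722 * 38.368)
mdot = 190.56 kg/s


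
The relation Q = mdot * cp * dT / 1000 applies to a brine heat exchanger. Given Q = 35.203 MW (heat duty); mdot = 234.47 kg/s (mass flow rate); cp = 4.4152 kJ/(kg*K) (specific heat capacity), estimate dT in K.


dT = Q * 1000 / (mdot * cp)
dT = 35.203 * 1000 / (234.47 * 4.4152)
dT = 34.005 K


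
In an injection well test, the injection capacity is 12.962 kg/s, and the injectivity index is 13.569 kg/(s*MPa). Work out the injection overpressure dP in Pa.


dP = mdot * 1000 / II
dP = 12.962 * 1000 / 13.569
dP = 955.2657 kPa
Convert: 955.2657 kPa * 1000.0 = 9.5527e+05 Pa
dP = 9.5527e+05 Pa


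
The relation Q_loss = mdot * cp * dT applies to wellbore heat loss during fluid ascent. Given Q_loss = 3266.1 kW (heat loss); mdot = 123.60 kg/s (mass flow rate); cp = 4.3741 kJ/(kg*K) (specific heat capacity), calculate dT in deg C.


dT = Q_loss / (mdot * cp)
dT = 3266.1 / (123.60 * 4.3741)
dT = 6.041187 K
Convert (temperature difference, 1 K = 1 deg C): 6.041187 K = 6.041187 deg C
dT = 6.0412 deg C


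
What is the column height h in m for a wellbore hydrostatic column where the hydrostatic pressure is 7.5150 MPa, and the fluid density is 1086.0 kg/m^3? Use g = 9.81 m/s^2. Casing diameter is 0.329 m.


h = P * 1e6 / (g * rho)
h = 7.5150 * 1e6 / (9.81 * 1086.0)
h = 705.39 m


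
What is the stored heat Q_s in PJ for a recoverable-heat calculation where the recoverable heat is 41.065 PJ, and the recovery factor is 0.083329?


Q_s = Q_rec / RF
Q_s = 41.065 / 0.083329
Q_s = 492.81 PJ


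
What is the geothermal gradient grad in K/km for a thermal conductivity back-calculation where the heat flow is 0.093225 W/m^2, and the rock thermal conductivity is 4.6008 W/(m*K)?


grad = q / k * 1000
grad = 0.093225 / 4.6008 * 1000
grad = 20.26278 deg C/km
Convert: 20.26278 deg C/km * 1.0 = 20.263 K/km
grad = 20.263 K/km


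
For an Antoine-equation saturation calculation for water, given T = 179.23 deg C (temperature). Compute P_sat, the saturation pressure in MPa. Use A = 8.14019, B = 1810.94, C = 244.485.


P_sat = 10^(A - B/(C + T)) / 760 * 0.101325
P_sat = 10^(8.14019 - 1810.94/(244.485 + 179.23)) / 760 * 0.101325
P_sat = 0.97980 MPa


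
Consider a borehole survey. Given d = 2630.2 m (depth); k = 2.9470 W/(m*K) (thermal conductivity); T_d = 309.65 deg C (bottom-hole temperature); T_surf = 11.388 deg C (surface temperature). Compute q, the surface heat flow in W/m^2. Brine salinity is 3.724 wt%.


Step 1: grad = (T_d - T_surf)/d * 1000 = (309.65 - 11.388)/2630.2 * 1000 = 113.3990 deg C/km
Step 2: q = k * grad / 1000 = 2.947 * 113.3990 / 1000 = 0.33419 W/m^2
q = 0.33419 W/m^2


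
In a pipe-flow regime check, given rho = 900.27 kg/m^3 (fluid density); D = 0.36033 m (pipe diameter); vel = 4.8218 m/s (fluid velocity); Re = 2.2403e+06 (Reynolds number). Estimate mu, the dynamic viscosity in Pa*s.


mu = rho * vel * D / Re
mu = 900.27 * 4.8218 * 0.36033 / 2.2403e+06
mu = 0.00069819 Pa*s


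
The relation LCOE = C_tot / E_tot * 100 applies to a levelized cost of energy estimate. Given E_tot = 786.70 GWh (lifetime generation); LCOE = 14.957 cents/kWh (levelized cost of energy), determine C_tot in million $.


C_tot = LCOE / 100 * E_tot
C_tot = 14.957 / 100 * 786.70
C_tot = 117.67 million $


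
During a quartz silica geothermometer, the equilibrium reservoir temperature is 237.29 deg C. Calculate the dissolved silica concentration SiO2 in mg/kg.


SiO2 = 10^(5.19 - 1309/(T_eq + 273.15))
SiO2 = 10^(5.19 - 1309/(237.29 + 273.15))
SiO2 = 422.23 mg/kg


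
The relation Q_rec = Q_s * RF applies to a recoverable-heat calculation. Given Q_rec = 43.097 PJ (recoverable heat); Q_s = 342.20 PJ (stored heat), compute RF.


RF = Q_rec / Q_s
RF = 43.097 / 342.20
RF = 0.12594


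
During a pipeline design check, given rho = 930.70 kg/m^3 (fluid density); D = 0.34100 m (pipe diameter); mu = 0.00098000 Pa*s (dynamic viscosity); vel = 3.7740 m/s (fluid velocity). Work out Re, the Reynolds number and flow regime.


Step 1: Re = rho*vel*D/mu = 930.7*3.774*0.341/0.00098 = 1.2222e+06
Step 2: Re = 1.2222e+06 > 4000, so flow is turbulent.
Re = 1.2222e+06 (turbulent)


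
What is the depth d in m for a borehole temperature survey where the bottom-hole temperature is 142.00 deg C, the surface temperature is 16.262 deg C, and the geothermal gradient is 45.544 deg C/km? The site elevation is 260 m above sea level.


d = (T_d - T_surf) / grad * 1000
d = (142.00 - 16.262) / 45.544 * 1000
d = 2760.8 m


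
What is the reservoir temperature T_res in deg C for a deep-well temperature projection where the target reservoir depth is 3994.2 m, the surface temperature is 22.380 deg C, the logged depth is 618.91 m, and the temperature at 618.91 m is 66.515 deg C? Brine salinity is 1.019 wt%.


Step 1: grad = (T_d1 - T_surf)/d1 * 1000 = (66.515 - 22.38)/618.91 * 1000 = 71.31085 deg C/km
Step 2: T_res = T_surf + grad*d2/1000 = 22.38 + 71.31085*3994.2/1000 = 307.21 deg C
T_res = 307.21 deg C


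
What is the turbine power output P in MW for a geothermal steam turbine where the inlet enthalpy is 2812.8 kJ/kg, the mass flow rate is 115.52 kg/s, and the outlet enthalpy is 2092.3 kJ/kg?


P = mdot * (h_in - h_out) / 1000
P = 115.52 * (2812.8 - 2092.3) / 1000
P = 83.232 MW


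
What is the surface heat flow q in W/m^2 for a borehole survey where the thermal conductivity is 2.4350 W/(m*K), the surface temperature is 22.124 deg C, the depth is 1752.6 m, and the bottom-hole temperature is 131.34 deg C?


Step 1: grad = (T_d - T_surf)/d * 1000 = (131.34 - 22.124)/1752.6 * 1000 = 62.31656 deg C/km
Step 2: q = k * grad / 1000 = 2.435 * 62.31656 / 1000 = 0.15174 W/m^2
q = 0.15174 W/m^2


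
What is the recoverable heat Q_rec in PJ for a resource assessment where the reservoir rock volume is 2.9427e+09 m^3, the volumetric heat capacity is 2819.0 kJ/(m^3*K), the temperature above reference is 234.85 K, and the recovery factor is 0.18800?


Step 1: Q_s = Vr*rhoc*dT/1e12 = 2.9427e+09*2819.0*234.85/1e12 = 1948.191 PJ
Step 2: Q_rec = Q_s * RF = 1948.191 * 0.188 = 366.26 PJ
Q_rec = 366.26 PJ


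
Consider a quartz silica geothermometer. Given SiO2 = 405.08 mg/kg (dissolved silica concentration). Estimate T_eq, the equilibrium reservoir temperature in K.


T_eq = 1309 / (5.19 - log10(SiO2)) - 273.15
T_eq = 1309 / (5.19 - log10(405.08)) - 273.15
T_eq = 233.7312 deg C
Convert to K: 233.7312 + 273.15 = 506.88 K
T_eq = 506.88 K


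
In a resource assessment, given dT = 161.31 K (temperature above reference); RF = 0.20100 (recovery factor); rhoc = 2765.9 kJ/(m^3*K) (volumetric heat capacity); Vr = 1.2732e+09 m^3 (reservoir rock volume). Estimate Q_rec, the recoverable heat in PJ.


Step 1: Q_s = Vr*rhoc*dT/1e12 = 1.2732e+09*2765.9*161.31/1e12 = 568.0602 PJ
Step 2: Q_rec = Q_s * RF = 568.0602 * 0.201 = 114.18 PJ
Q_rec = 114.18 PJ


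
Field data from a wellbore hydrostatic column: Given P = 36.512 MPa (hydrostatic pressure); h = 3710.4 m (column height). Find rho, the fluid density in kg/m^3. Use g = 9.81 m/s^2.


rho = P * 1e6 / (g * h)
rho = 36.512 * 1e6 / (9.81 * 3710.4)
rho = 1003.1 kg/m^3


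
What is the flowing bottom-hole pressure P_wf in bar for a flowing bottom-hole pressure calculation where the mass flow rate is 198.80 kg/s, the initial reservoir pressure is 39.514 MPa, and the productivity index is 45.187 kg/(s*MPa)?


P_wf = P_i - mdot / PI
P_wf = 39.514 - 198.80 / 45.187
P_wf = 35.11450 MPa
Convert: 35.11450 MPa * 10.0 = 351.14 bar
P_wf = 351.14 bar


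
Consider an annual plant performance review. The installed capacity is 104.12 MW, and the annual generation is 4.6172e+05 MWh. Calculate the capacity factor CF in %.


CF = E_a / (cap * 8760) * 100
CF = 4.6172e+05 / (104.12 * 8760) * 100
CF = 50.622 %


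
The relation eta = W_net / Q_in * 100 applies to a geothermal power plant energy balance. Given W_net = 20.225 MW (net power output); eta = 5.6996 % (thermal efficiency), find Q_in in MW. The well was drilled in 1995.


Q_in = W_net / (eta / 100)
Q_in = 20.225 / (5.6996 / 100)
Q_in = 354.85 MW


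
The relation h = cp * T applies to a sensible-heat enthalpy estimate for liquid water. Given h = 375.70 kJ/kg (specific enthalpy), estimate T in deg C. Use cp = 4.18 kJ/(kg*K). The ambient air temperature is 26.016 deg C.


T = h / cp
T = 375.70 / 4.18
T = 89.880 deg C


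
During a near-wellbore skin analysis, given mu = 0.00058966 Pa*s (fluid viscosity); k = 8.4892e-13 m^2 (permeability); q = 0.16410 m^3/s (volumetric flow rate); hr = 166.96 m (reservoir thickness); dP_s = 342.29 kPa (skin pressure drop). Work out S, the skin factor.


S = dP_s * 1000 * 2*pi*k*hr / (q*mu)
S = 342.29 * 1000 * 2*pi*8.4892e-13*166.96 / (0.16410*0.00058966)
S = 3.1502


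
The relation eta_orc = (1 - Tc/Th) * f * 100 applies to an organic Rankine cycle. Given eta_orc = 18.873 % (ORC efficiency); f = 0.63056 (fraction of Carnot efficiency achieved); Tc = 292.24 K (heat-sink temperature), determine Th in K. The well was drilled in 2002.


Th = Tc / (1 - (eta_orc/100)/f)
Th = 292.24 / (1 - (18.873/100)/0.63056)
Th = 417.07 K


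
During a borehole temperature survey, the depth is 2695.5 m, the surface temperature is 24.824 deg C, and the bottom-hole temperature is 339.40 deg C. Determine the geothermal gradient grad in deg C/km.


grad = (T_d - T_surf) / d * 1000
grad = (339.40 - 24.824) / 2695.5 * 1000
grad = 116.70 deg C/km


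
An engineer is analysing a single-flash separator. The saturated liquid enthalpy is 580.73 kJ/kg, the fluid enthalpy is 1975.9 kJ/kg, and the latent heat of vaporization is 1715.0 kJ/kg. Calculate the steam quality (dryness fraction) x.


x = (h - hf) / hfg
x = (1975.9 - 580.73) / 1715.0
x = 0.81351


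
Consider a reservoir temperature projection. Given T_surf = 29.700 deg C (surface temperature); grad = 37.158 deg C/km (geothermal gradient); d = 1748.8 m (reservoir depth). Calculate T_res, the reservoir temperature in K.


T_res = T_surf + grad * d / 1000
T_res = 29.700 + 37.158 * 1748.8 / 1000
T_res = 94.68191 deg C
Convert to K: 94.68191 + 273.15 = 367.83 K
T_res = 367.83 K


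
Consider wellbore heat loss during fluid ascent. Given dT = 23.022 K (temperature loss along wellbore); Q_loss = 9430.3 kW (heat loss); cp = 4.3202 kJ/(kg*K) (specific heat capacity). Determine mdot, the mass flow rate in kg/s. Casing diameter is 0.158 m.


mdot = Q_loss / (cp * dT)
mdot = 9430.3 / (4.3202 * 23.022)
mdot = 94.815 kg/s


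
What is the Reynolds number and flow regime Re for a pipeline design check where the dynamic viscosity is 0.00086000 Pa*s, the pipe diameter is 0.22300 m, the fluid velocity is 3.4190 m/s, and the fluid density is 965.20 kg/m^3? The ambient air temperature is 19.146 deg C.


Step 1: Re = rho*vel*D/mu = 965.2*3.419*0.223/0.00086 = 8.5570e+05
Step 2: Re = 8.5570e+05 > 4000, so flow is turbulent.
Re = 8.5570e+05 (turbulent)


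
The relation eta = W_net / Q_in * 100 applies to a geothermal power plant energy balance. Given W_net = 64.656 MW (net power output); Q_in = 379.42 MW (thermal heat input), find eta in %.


eta = W_net / Q_in * 100
eta = 64.656 / 379.42 * 100
eta = 17.041 %


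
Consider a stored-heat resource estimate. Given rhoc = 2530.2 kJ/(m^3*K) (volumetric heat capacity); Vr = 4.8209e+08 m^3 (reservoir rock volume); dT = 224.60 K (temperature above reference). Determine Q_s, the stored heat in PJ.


Q_s = Vr * rhoc * dT / 1e12
Q_s = 4.8209e+08 * 2530.2 * 224.60 / 1e12
Q_s = 273.96 PJ


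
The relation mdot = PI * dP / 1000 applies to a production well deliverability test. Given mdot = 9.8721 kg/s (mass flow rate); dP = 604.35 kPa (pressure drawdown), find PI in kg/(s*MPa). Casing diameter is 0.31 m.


PI = mdot * 1000 / dP
PI = 9.8721 * 1000 / 604.35
PI = 16.335 kg/(s*MPa)


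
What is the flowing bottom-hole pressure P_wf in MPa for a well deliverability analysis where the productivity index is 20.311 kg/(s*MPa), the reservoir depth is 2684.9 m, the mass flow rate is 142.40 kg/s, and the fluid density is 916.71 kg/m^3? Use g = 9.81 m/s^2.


Step 1: P_i = rho*g*h/1e6 = 916.71*9.81*2684.9/1e6 = 24.14510 MPa
Step 2: P_wf = P_i - mdot/PI = 24.14510 - 142.4/20.311 = 17.134 MPa
P_wf = 17.134 MPa


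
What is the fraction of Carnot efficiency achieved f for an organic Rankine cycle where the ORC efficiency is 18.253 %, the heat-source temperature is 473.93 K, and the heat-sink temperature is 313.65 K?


f = (eta_orc/100) / (1 - Tc/Th)
f = (18.253/100) / (1 - 313.65/473.93)
f = 0.53972


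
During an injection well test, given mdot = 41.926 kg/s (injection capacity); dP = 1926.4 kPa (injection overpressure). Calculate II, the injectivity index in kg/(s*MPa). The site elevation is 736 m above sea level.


II = mdot * 1000 / dP
II = 41.926 * 1000 / 1926.4
II = 21.764 kg/(s*MPa)


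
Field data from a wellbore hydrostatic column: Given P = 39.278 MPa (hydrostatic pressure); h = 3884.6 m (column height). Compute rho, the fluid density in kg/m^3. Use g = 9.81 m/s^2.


rho = P * 1e6 / (g * h)
rho = 39.278 * 1e6 / (9.81 * 3884.6)
rho = 1030.7 kg/m^3


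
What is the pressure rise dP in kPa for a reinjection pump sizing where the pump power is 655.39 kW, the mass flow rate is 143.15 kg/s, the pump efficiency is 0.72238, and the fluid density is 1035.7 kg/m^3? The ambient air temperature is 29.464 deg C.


dP = P_pump * rho * eta / mdot
dP = 655.39 * 1035.7 * 0.72238 / 143.15
dP = 3425.4 kPa


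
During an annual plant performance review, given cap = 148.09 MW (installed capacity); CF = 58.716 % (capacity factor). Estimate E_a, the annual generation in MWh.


E_a = CF / 100 * cap * 8760
E_a = 58.716 / 100 * 148.09 * 8760
E_a = 7.6170e+05 MWh


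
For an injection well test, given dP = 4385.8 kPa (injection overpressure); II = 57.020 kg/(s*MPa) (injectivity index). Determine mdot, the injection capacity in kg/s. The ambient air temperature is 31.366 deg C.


mdot = II * dP / 1000
mdot = 57.020 * 4385.8 / 1000
mdot = 250.08 kg/s


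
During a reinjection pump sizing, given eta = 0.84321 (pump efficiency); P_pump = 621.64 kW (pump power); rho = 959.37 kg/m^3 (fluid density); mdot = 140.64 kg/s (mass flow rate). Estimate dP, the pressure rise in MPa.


dP = P_pump * rho * eta / mdot
dP = 621.64 * 959.37 * 0.84321 / 140.64
dP = 3575.625 kPa
Convert: 3575.625 kPa * 0.001 = 3.5756 MPa
dP = 3.5756 MPa


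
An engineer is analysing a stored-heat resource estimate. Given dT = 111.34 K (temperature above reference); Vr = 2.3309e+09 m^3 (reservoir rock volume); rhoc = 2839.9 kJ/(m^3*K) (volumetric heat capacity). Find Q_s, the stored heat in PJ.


Q_s = Vr * rhoc * dT / 1e12
Q_s = 2.3309e+09 * 2839.9 * 111.34 / 1e12
Q_s = 737.02 PJ


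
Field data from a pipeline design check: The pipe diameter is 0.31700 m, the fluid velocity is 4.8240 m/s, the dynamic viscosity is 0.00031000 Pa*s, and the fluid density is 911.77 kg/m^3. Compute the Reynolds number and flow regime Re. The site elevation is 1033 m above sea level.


Step 1: Re = rho*vel*D/mu = 911.77*4.824*0.317/0.00031 = 4.4977e+06
Step 2: Re = 4.4977e+06 > 4000, so flow is turbulent.
Re = 4.4977e+06 (turbulent)


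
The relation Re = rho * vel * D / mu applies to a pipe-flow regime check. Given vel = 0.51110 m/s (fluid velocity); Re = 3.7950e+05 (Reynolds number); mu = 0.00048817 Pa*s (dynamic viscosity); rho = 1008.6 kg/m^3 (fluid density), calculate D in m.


D = Re * mu / (rho * vel)
D = 3.7950e+05 * 0.00048817 / (1008.6 * 0.51110)
D = 0.35938 m


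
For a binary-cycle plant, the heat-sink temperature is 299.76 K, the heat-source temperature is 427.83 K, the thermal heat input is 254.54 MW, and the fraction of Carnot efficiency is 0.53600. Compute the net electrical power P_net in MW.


Step 1: eta = (1 - Tc/Th)*f = (1 - 299.76/427.83)*0.536 = 0.1604505
Step 2: P_net = eta * Q_in = 0.1604505 * 254.54 = 40.841 MW
P_net = 40.841 MW


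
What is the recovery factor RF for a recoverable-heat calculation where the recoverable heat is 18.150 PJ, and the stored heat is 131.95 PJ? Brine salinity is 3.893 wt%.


RF = Q_rec / Q_s
RF = 18.150 / 131.95
RF = 0.13755


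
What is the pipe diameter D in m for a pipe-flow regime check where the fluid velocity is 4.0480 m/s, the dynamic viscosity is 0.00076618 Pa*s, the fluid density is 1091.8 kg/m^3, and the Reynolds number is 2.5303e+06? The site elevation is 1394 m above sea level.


D = Re * mu / (rho * vel)
D = 2.5303e+06 * 0.00076618 / (1091.8 * 4.0480)
D = 0.43865 m


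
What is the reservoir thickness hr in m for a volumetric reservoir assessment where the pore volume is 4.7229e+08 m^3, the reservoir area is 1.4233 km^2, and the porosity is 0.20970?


hr = Vp / (A * 1e6 * phi)
hr = 4.7229e+08 / (1.4233 * 1e6 * 0.20970)
hr = 1582.4 m


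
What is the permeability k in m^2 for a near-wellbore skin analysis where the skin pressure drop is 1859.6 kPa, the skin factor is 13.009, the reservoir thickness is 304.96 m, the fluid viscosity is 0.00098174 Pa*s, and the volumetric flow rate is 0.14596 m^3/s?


k = S*q*mu / (2*pi*dP_s*1000*hr)
k = 13.009*0.14596*0.00098174 / (2*pi*1859.6*1000*304.96)
k = 5.2316e-13 m^2


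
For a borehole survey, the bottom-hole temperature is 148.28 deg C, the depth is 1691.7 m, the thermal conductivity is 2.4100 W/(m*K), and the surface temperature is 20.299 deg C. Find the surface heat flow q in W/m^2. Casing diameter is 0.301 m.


Step 1: grad = (T_d - T_surf)/d * 1000 = (148.28 - 20.299)/1691.7 * 1000 = 75.65230 deg C/km
Step 2: q = k * grad / 1000 = 2.41 * 75.65230 / 1000 = 0.18232 W/m^2
q = 0.18232 W/m^2


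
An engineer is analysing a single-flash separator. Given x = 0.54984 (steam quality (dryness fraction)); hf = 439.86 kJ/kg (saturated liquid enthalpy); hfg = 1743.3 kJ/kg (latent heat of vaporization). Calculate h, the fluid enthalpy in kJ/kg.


h = hf + x * hfg
h = 439.86 + 0.54984 * 1743.3
h = 1398.4 kJ/kg


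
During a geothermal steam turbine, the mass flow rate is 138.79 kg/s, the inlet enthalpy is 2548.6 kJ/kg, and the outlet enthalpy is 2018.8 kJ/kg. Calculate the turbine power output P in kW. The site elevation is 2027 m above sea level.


P = mdot * (h_in - h_out) / 1000
P = 138.79 * (2548.6 - 2018.8) / 1000
P = 73.53094 MW
Convert: 73.53094 MW * 1000.0 = 73531 kW
P = 73531 kW


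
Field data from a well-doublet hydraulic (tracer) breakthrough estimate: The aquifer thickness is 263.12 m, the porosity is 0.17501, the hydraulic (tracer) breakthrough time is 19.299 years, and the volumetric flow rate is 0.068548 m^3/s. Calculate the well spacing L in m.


L = sqrt(t_bt*365.25*86400*3*Qv / (pi*hr*phi))
L = sqrt(19.299*365.25*86400*3*0.068548 / (pi*263.12*0.17501))
L = 930.45 m


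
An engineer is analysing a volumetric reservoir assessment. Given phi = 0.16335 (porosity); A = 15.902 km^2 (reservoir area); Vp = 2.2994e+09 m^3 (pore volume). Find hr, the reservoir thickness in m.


hr = Vp / (A * 1e6 * phi)
hr = 2.2994e+09 / (15.902 * 1e6 * 0.16335)
hr = 885.20 m


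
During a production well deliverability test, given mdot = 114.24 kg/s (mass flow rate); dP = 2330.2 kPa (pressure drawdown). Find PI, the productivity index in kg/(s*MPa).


PI = mdot * 1000 / dP
PI = 114.24 * 1000 / 2330.2
PI = 49.026 kg/(s*MPa)


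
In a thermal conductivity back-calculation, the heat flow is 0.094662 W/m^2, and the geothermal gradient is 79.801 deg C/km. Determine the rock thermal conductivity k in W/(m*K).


k = q / (grad / 1000)
k = 0.094662 / (79.801 / 1000)
k = 1.1862 W/(m*K)


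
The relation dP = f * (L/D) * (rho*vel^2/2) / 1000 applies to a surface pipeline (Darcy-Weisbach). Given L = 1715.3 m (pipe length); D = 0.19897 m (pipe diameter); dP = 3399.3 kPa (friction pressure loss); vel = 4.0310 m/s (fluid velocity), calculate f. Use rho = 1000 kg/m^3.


f = dP*1000 / ((L/D)*(rho*vel^2/2))
f = 3399.3*1000 / ((1715.3/0.19897)*(1000*4.0310^2/2))
f = 0.048533


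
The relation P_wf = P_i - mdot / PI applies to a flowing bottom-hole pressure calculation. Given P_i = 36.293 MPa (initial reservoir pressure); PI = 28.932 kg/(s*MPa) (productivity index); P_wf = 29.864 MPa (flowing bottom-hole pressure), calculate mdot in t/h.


mdot = (P_i - P_wf) * PI
mdot = (36.293 - 29.864) * 28.932
mdot = 186.0038 kg/s
Convert: 186.0038 kg/s * 3.6 = 669.61 t/h
mdot = 669.61 t/h


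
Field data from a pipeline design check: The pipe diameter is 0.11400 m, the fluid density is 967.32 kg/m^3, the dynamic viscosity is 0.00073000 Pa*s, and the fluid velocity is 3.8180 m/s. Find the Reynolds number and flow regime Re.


Step 1: Re = rho*vel*D/mu = 967.32*3.818*0.114/0.00073 = 5.7675e+05
Step 2: Re = 5.7675e+05 > 4000, so flow is turbulent.
Re = 5.7675e+05 (turbulent)


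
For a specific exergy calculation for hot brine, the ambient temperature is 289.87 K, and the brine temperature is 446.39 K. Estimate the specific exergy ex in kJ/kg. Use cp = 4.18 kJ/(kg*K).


ex = cp * ((T_b - T_0) - T_0 * ln(T_b/T_0))
ex = 4.18 * ((446.39 - 289.87) - 289.87 * ln(446.39/289.87))
ex = 131.11 kJ/kg


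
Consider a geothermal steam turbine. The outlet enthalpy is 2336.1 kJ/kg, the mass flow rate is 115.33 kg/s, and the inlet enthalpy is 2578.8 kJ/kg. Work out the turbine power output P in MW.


P = mdot * (h_in - h_out) / 1000
P = 115.33 * (2578.8 - 2336.1) / 1000
P = 27.991 MW


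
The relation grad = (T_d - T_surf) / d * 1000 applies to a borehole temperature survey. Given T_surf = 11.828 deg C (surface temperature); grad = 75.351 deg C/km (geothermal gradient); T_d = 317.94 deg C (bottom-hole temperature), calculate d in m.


d = (T_d - T_surf) / grad * 1000
d = (317.94 - 11.828) / 75.351 * 1000
d = 4062.5 m


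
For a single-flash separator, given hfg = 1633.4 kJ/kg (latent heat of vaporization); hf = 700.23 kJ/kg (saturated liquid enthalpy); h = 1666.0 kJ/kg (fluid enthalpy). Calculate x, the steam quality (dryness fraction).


x = (h - hf) / hfg
x = (1666.0 - 700.23) / 1633.4
x = 0.59126


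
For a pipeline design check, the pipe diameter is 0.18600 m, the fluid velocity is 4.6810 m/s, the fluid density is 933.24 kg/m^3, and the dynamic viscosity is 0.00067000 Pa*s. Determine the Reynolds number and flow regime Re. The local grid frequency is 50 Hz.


Step 1: Re = rho*vel*D/mu = 933.24*4.681*0.186/0.00067 = 1.2127e+06
Step 2: Re = 1.2127e+06 > 4000, so flow is turbulent.
Re = 1.2127e+06 (turbulent)
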